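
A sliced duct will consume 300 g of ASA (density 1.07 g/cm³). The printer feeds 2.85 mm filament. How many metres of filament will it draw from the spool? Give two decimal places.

Extruded volume: 300/1.07 = 280.3738 cm³ (280373.8 mm³).
Filament cross-section = π × (2.85/2)² = 6.3794 mm².
Length = 280373.8 / 6.3794 = 43949.87 mm = 43.95 m.

43.95 m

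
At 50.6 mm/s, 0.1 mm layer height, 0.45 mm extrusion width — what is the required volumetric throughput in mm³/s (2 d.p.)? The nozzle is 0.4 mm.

2.28

Bead cross-section = 0.1 × 0.45, so 0.045 mm².
Volumetric flow = 50.6 × 0.045 = 2.28 mm³/s.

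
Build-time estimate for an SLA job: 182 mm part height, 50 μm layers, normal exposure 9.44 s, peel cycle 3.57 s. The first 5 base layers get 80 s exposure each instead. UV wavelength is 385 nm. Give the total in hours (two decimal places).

13.25 hours

Layers = ⌈182/0.05⌉ = 3640.
Burn-in layers = 5 × (80 + 3.57), so 417.85 s.
Regular layers: 3635 × (9.44 + 3.57) → 47291.35 s.
Sum: 417.85 + 47291.35 = 47709.2 s → 13.25 hours.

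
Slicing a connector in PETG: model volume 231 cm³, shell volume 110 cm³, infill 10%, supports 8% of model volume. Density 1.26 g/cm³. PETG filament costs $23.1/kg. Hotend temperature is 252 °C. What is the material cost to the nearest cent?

Interior volume = 231 − 110, so 121 cm³.
Deposited infill = 0.10 × 121, so 12.1 cm³.
Support = 0.08 × 231 = 18.48 cm³.
Total printed volume = 110 + 12.1 + 18.48, so 140.58 cm³.
Mass = 140.58 × 1.26 = 177.1308 g.
At $23.1/kg: 177.1308/1000 × 23.1 = $4.09.

$4.09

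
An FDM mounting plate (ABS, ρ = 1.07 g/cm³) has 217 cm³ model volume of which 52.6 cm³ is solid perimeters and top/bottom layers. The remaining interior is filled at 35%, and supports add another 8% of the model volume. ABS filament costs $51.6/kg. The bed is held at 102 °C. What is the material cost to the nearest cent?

Interior volume = 217 − 52.6 = 164.4 cm³.
Infill deposited: 0.35 × 164.4 → 57.54 cm³.
Support: 0.08 × 217 → 17.36 cm³.
Total extruded = 52.6 + 57.54 + 17.36 = 127.5 cm³.
Mass: 127.5 × 1.07 → 136.425 g.
Cost = 136.425 g / 1000 × $51.6/kg = $7.04.

$7.04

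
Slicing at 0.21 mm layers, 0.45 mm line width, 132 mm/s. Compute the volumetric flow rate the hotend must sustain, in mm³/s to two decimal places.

Extrusion cross-section = 0.21 × 0.45, so 0.0945 mm².
Q = v·A = 132 × 0.0945 = 12.47 mm³/s.

12.47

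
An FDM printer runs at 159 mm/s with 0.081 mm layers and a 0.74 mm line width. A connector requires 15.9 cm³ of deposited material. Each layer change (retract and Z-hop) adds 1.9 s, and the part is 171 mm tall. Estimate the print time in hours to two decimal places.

1.58 hours

Extrusion cross-section: 0.081 × 0.74 → 0.05994 mm².
Total extruded path = 15900/0.05994 = 265265.3 mm.
Extrusion time = 265265.3 / 159 = 1668.3 s.
Layers = ⌈171/0.081⌉ = 2112.
Non-print overhead = 2112 × 1.9, so 4012.8 s.
Altogether 1668.3 + 4012.8 = 5681.1 s, i.e. 1.58 hours.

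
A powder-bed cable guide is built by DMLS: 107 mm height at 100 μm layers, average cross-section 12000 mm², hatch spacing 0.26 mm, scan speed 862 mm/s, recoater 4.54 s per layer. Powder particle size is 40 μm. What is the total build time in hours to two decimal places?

17.26 hours

Layer count = ceil(107 / 0.1) = 1070.
Per-layer scan distance: 12000 / 0.26 → 46153.8 mm.
Per-layer scan time: 46153.8 / 862 → 53.5427 s.
Layer cycle = 53.5427 + 4.54 = 58.0827 s.
Total: 1070 × 58.0827 s = 62148.489 s → 17.26 hours.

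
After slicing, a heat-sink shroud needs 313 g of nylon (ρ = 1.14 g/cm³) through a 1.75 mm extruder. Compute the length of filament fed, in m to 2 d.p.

Extruded volume: 313/1.14 = 274.5614 cm³ (274561.4 mm³).
A = π r² = π × 0.875² = 2.4053 mm².
Length = 274561.4 / 2.4053 = 114148.51 mm = 114.15 m.

114.15 m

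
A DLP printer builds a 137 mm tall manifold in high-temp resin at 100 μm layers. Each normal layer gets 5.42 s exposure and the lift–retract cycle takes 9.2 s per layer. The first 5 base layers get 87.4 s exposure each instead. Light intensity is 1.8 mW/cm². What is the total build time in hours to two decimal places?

5.68 hours

Layers = ⌈137/0.1⌉ = 1370.
Bottom layers: 5 × (87.4 + 9.2) → 483 s.
Normal layers = 1365 × (5.42 + 9.2) = 19956.3 s.
Total = 483 + 19956.3 = 20439.3 s = 5.68 hours.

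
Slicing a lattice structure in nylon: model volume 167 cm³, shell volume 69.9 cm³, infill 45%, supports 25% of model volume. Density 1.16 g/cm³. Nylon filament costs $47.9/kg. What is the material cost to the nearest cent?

Infill region = 167 − 69.9, so 97.1 cm³.
Infill deposited = 0.45 × 97.1 = 43.695 cm³.
Support = 0.25 × 167 = 41.75 cm³.
Deposited volume: 69.9 + 43.695 + 41.75 → 155.345 cm³.
Mass = 155.345 × 1.16 = 180.2002 g.
At $47.9/kg: 180.2002/1000 × 47.9 = $8.63.

$8.63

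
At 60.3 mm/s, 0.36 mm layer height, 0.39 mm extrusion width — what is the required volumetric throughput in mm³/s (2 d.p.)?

Extrusion cross-section = 0.36 × 0.39 = 0.1404 mm².
Volumetric flow = 60.3 × 0.1404 = 8.47 mm³/s.

8.47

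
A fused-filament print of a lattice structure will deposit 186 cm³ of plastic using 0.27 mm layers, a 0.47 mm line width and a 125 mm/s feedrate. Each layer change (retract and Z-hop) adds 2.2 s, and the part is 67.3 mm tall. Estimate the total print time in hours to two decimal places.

Line area: 0.27 × 0.47 → 0.1269 mm².
Path length: 186000 mm³ / 0.1269 mm² → 1465721 mm.
Extrusion time: 1465721 / 125 → 11725.8 s.
Layer count = ceil(67.3 / 0.27) = 250.
Z-hop total: 250 × 2.2 → 550 s.
Total = 11725.8 + 550 = 12275.8 s = 3.41 hours.

3.41 hours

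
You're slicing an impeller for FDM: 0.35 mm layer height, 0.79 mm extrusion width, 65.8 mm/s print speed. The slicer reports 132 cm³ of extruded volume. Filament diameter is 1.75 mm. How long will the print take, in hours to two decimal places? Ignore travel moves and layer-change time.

Line area: 0.35 × 0.79 → 0.2765 mm².
Path length: 132000 mm³ / 0.2765 mm² → 477396 mm.
Extrusion time = 477396 / 65.8, so 7255.3 s.
7255.3 s = 2.02 hours.

2.02 hours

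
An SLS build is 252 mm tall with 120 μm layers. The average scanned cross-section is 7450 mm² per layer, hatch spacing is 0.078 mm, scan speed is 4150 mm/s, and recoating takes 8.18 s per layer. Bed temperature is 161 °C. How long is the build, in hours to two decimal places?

18.20 hours

Layer count = ceil(252 / 0.12) = 2100.
Scan path per layer: 7450 / 0.078 → 95512.8 mm.
Per-layer scan time = 95512.8 / 4150, so 23.0151 s.
Per-layer time: 23.0151 + 8.18 → 31.1951 s.
Total: 2100 × 31.1951 s = 65509.71 s → 18.20 hours.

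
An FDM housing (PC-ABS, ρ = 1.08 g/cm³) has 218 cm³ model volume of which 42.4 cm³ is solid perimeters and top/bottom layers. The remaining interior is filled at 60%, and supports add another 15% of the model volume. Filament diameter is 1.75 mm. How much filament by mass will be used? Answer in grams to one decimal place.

Interior volume: 218 − 42.4 → 175.6 cm³.
Infill deposited = 0.60 × 175.6 = 105.36 cm³.
Support = 0.15 × 218 = 32.7 cm³.
Total printed volume = 42.4 + 105.36 + 32.7 = 180.46 cm³.
Mass = 180.46 × 1.08 = 194.8968 g.

194.9 g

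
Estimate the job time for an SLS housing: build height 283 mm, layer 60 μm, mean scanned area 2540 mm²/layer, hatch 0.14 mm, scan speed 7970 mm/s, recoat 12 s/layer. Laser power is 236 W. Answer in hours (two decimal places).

Number of layers: 283 / 0.06 → 4717 (rounded up).
Per-layer scan distance = 2540 / 0.14, so 18142.9 mm.
Scan time per layer = 18142.9 / 7970 = 2.2764 s.
Layer cycle: 2.2764 + 12 → 14.2764 s.
Total: 4717 × 14.2764 s = 67341.7788 s → 18.71 hours.

18.71 hours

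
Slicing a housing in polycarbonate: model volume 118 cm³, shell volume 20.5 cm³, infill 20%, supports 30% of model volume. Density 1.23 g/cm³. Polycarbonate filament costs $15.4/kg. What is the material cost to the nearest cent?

$1.43

Infill region: 118 − 20.5 → 97.5 cm³.
Infill deposited = 0.20 × 97.5 = 19.5 cm³.
Support = 0.30 × 118, so 35.4 cm³.
Total extruded: 20.5 + 19.5 + 35.4 → 75.4 cm³.
Mass = 75.4 × 1.23 = 92.742 g.
Cost = 92.742 g / 1000 × $15.4/kg = $1.43.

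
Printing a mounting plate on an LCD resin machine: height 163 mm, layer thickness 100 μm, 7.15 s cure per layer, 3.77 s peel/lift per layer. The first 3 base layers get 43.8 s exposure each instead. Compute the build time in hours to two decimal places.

Layer count = ceil(163 / 0.1) = 1630.
Burn-in layers = 3 × (43.8 + 3.77), so 142.71 s.
Normal layers = 1627 × (7.15 + 3.77) = 17766.84 s.
Total = 142.71 + 17766.84 = 17909.55 s = 4.97 hours.

4.97 hours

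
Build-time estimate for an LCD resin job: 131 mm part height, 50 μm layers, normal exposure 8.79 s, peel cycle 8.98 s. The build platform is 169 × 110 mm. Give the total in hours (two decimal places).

Layer count = ceil(131 / 0.05) = 2620.
Per-layer time: 8.79 + 8.98 → 17.77 s.
Build time: 2620 × 17.77 s = 46557.4 s, i.e. 12.93 hours.

12.93 hours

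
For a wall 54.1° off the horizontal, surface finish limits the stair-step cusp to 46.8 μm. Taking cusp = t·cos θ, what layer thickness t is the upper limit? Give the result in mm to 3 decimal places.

0.080 mm

cos(54.1°) = 0.5864; t_max = 0.0468/0.5864 = 0.080 mm.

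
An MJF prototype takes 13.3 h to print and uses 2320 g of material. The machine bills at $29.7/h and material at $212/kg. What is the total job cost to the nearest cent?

Time charge: 29.7 × 13.3 → $395.01.
Material charge = 212 × 2320/1000 = $491.84.
Total = 395.01 + 491.84 = $886.85.

$886.85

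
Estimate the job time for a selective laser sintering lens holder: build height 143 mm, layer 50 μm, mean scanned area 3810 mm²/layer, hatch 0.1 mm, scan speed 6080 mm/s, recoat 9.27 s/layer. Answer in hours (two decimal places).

Layer count = ceil(143 / 0.05) = 2860.
Scan path per layer = 3810 / 0.1, so 38100 mm.
Scan time per layer = 38100 / 6080, so 6.2664 s.
Time per layer = 6.2664 + 9.27 = 15.5364 s.
Total: 2860 × 15.5364 s = 44434.104 s → 12.34 hours.

12.34 hours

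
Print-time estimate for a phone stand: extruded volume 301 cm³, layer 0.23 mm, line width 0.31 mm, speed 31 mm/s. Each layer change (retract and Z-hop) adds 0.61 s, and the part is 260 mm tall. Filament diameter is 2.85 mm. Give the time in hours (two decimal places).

38.02 hours

Line area = 0.23 × 0.31 = 0.0713 mm².
Path length: 301000 mm³ / 0.0713 mm² → 4221598.9 mm.
Time extruding = 4221598.9 / 31, so 136180.6 s.
Layer count = ceil(260 / 0.23) = 1131.
Z-hop total = 1131 × 0.61, so 689.91 s.
Altogether 136180.6 + 689.91 = 136870.51 s, i.e. 38.02 hours.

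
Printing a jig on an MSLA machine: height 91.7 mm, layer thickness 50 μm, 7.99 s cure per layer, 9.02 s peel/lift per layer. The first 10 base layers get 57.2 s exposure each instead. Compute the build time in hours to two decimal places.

8.80 hours

Number of layers: 91.7 / 0.05 → 1834 (rounded up).
Bottom layers = 10 × (57.2 + 9.02) = 662.2 s.
Normal layers = 1824 × (7.99 + 9.02), so 31026.24 s.
Total = 662.2 + 31026.24 = 31688.44 s = 8.80 hours.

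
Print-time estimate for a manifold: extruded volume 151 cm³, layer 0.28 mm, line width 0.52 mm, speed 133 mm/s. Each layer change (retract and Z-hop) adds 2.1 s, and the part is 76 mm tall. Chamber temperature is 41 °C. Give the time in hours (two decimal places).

2.32 hours

Extrusion cross-section = 0.28 × 0.52 = 0.1456 mm².
Path length: 151000 mm³ / 0.1456 mm² → 1037087.9 mm.
Extrusion time = 1037087.9 / 133 = 7797.7 s.
Layers = ⌈76/0.28⌉ = 272.
Non-print overhead: 272 × 2.1 → 571.2 s.
Altogether 7797.7 + 571.2 = 8368.9 s, i.e. 2.32 hours.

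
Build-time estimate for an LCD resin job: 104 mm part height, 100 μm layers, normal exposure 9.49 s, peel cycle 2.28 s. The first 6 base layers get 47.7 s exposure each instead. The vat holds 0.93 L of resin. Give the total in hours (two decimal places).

Number of layers: 104 / 0.1 → 1040 (rounded up).
Burn-in layers = 6 × (47.7 + 2.28) = 299.88 s.
Normal layers = 1034 × (9.49 + 2.28), so 12170.18 s.
Sum: 299.88 + 12170.18 = 12470.06 s → 3.46 hours.

3.46 hours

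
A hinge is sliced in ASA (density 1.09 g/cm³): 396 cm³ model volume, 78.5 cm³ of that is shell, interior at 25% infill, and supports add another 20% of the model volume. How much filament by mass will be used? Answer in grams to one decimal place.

Infill region = 396 − 78.5, so 317.5 cm³.
Infill deposited = 0.25 × 317.5 = 79.375 cm³.
Support = 0.20 × 396, so 79.2 cm³.
Total printed volume = 78.5 + 79.375 + 79.2, so 237.075 cm³.
Mass = 237.075 × 1.09 = 258.41175 g.

258.4 g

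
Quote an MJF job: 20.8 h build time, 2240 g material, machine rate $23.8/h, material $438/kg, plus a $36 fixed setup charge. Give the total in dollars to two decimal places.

$1512.16

Machine-time cost: 23.8 × 20.8 → $495.04.
Material cost = 438 × 2240/1000 = $981.12.
Total = 495.04 + 981.12 + 36 = $1512.16.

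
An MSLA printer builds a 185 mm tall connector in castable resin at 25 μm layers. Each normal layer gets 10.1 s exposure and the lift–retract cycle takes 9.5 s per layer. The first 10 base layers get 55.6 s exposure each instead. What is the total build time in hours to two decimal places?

40.42 hours

Layer count = ceil(185 / 0.025) = 7400.
Burn-in layers = 10 × (55.6 + 9.5), so 651 s.
Regular layers: 7390 × (10.1 + 9.5) → 144844 s.
Total = 651 + 144844 = 145495 s = 40.42 hours.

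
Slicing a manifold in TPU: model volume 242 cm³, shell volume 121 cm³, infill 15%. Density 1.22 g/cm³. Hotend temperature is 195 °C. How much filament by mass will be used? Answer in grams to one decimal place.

Interior volume = 242 − 121 = 121 cm³.
Deposited infill: 0.15 × 121 → 18.15 cm³.
Total printed volume: 121 + 18.15 → 139.15 cm³.
Mass: 139.15 × 1.22 → 169.763 g.

169.8 g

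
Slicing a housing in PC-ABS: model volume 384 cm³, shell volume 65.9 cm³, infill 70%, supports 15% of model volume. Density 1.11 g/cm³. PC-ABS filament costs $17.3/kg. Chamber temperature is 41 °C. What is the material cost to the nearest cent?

$6.65

Volume inside the shell: 384 − 65.9 → 318.1 cm³.
Infill deposited: 0.70 × 318.1 → 222.67 cm³.
Support = 0.15 × 384 = 57.6 cm³.
Total printed volume = 65.9 + 222.67 + 57.6 = 346.17 cm³.
Mass = 346.17 × 1.11 = 384.2487 g.
Cost = 384.2487 g / 1000 × $17.3/kg = $6.65.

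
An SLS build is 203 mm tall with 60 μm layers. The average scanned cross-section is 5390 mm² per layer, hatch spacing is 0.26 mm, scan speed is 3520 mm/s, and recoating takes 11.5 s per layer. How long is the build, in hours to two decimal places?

Number of layers: 203 / 0.06 → 3384 (rounded up).
Scan path per layer = 5390 / 0.26, so 20730.8 mm.
Laser time per layer: 20730.8 / 3520 → 5.8894 s.
Time per layer = 5.8894 + 11.5, so 17.3894 s.
Build time = 3384 × 17.3894 = 58845.7296 s = 16.35 hours.

16.35 hours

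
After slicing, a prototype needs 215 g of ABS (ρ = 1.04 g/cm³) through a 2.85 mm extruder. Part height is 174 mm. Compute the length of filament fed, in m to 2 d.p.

32.41 m

Extruded volume: 215/1.04 = 206.7308 cm³ (206730.8 mm³).
Cross-section of 2.85 mm filament: π·(2.85/2)² = 6.3794 mm².
Length = 206730.8 / 6.3794 = 32405.99 mm = 32.41 m.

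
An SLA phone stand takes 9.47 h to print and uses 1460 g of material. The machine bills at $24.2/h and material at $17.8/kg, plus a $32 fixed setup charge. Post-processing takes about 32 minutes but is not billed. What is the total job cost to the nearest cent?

Machine cost = 24.2 × 9.47, so $229.174.
Material charge = 17.8 × 1460/1000, so $25.988.
Total = 229.174 + 25.988 + 32 = 287.162 ≈ $287.16.

$287.16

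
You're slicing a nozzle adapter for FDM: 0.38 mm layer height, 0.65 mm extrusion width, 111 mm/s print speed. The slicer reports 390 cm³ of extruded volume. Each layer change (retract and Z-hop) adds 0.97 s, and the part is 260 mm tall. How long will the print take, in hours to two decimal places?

Line area = 0.38 × 0.65 = 0.247 mm².
Total extruded path = 390000/0.247 = 1578947.4 mm.
Time extruding = 1578947.4 / 111, so 14224.8 s.
Layer count = ceil(260 / 0.38) = 685.
Z-hop total: 685 × 0.97 → 664.45 s.
Total = 14224.8 + 664.45 = 14889.25 s = 4.14 hours.

4.14 hours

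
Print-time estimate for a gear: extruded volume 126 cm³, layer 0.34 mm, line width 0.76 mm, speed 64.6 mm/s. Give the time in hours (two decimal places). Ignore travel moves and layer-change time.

Line area = 0.34 × 0.76, so 0.2584 mm².
Path length: 126000 mm³ / 0.2584 mm² → 487616.1 mm.
Extrusion time: 487616.1 / 64.6 → 7548.2 s.
7548.2 s = 2.10 hours.

2.10 hours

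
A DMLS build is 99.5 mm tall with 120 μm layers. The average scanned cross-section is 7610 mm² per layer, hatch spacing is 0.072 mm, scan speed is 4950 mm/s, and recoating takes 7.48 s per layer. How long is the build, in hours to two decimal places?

Number of layers: 99.5 / 0.12 → 830 (rounded up).
Per-layer scan distance = 7610 / 0.072, so 105694.4 mm.
Laser time per layer = 105694.4 / 4950 = 21.3524 s.
Per-layer time = 21.3524 + 7.48, so 28.8324 s.
Build time = 830 × 28.8324 = 23930.892 s = 6.65 hours.

6.65 hours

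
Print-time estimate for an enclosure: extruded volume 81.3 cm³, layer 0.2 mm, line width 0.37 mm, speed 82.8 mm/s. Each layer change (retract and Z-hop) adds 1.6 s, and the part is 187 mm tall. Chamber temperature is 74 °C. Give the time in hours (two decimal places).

4.10 hours

Bead cross-section = 0.2 × 0.37 = 0.074 mm².
Path length: 81300 mm³ / 0.074 mm² → 1098648.6 mm.
Print-move time = 1098648.6 / 82.8, so 13268.7 s.
Layers = ⌈187/0.2⌉ = 935.
Layer-change overhead = 935 × 1.6, so 1496 s.
Total = 13268.7 + 1496 = 14764.7 s = 4.10 hours.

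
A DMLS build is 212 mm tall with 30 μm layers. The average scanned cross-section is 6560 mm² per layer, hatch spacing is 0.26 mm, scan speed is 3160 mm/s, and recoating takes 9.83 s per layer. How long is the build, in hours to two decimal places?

Layers = ⌈212/0.03⌉ = 7067.
Per-layer scan distance = 6560 / 0.26 = 25230.8 mm.
Laser time per layer = 25230.8 / 3160, so 7.9844 s.
Layer cycle = 7.9844 + 9.83, so 17.8144 s.
Build time = 7067 × 17.8144 = 125894.3648 s = 34.97 hours.

34.97 hours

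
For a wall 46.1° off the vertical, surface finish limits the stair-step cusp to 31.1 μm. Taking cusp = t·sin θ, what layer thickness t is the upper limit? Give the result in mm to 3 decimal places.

0.043 mm

t = h_c / sin θ = 0.0311 / 0.7206 = 0.043 mm.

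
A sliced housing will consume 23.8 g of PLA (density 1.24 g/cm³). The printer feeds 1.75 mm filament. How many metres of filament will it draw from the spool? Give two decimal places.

7.98 m

Volume = 23.8 g / 1.24 g·cm⁻³ = 19.1935 cm³ = 19193.5 mm³.
Cross-section of 1.75 mm filament: π·(1.75/2)² = 2.4053 mm².
L = V/A = 19193.5/2.4053 = 7979.67 mm → 7.98 m.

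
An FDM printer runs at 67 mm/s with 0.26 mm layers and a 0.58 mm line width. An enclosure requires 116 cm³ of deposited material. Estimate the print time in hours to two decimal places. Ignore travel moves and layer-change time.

Line area = 0.26 × 0.58, so 0.1508 mm².
Total extruded path = 116000/0.1508 = 769230.8 mm.
Time extruding = 769230.8 / 67 = 11481.1 s.
11481.1 s = 3.19 hours.

3.19 hours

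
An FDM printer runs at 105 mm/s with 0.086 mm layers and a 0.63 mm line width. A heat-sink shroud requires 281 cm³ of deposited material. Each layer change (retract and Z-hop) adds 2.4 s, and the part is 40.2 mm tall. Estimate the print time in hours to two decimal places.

Line area = 0.086 × 0.63 = 0.05418 mm².
Toolpath length = 281 cm³ / 0.05418 mm² = 281000 / 0.05418 = 5186415.7 mm.
Time extruding: 5186415.7 / 105 → 49394.4 s.
Number of layers: 40.2 / 0.086 → 468 (rounded up).
Z-hop total = 468 × 2.4 = 1123.2 s.
Total = 49394.4 + 1123.2 = 50517.6 s = 14.03 hours.

14.03 hours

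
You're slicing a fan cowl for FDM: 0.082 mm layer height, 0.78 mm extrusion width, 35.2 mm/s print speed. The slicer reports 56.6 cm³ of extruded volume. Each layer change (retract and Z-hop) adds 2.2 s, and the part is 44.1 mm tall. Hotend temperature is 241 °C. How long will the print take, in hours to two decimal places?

7.31 hours

Extrusion cross-section = 0.082 × 0.78, so 0.06396 mm².
Path length: 56600 mm³ / 0.06396 mm² → 884928.1 mm.
Extrusion time = 884928.1 / 35.2 = 25140 s.
Layers = ⌈44.1/0.082⌉ = 538.
Z-hop total = 538 × 2.2 = 1183.6 s.
Altogether 25140 + 1183.6 = 26323.6 s, i.e. 7.31 hours.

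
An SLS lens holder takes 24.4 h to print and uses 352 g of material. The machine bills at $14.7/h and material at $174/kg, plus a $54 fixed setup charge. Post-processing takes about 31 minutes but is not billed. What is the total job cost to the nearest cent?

$473.93

Machine-time cost = 14.7 × 24.4, so $358.68.
Feedstock cost = 174 × 352/1000 = $61.248.
Adding setup: 358.68 + 61.248 + 54 → 473.928 ≈ $473.93.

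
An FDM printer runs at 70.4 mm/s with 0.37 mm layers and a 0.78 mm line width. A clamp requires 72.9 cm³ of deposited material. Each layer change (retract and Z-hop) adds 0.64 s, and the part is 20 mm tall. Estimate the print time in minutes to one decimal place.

Extrusion cross-section = 0.37 × 0.78, so 0.2886 mm².
Toolpath length = 72.9 cm³ / 0.2886 mm² = 72900 / 0.2886 = 252598.8 mm.
Time extruding = 252598.8 / 70.4, so 3588.1 s.
Number of layers: 20 / 0.37 → 55 (rounded up).
Z-hop total = 55 × 0.64 = 35.2 s.
Altogether 3588.1 + 35.2 = 3623.3 s, i.e. 60.4 minutes.

60.4 minutes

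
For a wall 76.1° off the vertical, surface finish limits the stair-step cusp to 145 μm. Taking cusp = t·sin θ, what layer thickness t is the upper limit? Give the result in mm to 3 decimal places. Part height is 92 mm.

Layer height = cusp / sin(76.1°) = 0.145 / 0.9707 = 0.149 mm.

0.149 mm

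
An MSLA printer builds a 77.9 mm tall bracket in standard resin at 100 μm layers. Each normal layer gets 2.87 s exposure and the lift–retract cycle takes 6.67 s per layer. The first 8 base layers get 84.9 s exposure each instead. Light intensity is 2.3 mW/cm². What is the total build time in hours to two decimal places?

Layer count = ceil(77.9 / 0.1) = 779.
Base layers = 8 × (84.9 + 6.67), so 732.56 s.
Remaining layers: 771 × (2.87 + 6.67) → 7355.34 s.
Sum: 732.56 + 7355.34 = 8087.9 s → 2.25 hours.

2.25 hours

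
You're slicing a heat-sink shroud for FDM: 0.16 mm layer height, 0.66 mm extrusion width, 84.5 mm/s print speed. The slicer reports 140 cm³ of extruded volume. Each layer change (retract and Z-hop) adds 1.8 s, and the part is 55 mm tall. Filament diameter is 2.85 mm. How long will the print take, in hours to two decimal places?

4.53 hours

Extrusion cross-section = 0.16 × 0.66 = 0.1056 mm².
Total extruded path = 140000/0.1056 = 1325757.6 mm.
Extrusion time = 1325757.6 / 84.5 = 15689.4 s.
Number of layers: 55 / 0.16 → 344 (rounded up).
Z-hop total = 344 × 1.8 = 619.2 s.
Altogether 15689.4 + 619.2 = 16308.6 s, i.e. 4.53 hours.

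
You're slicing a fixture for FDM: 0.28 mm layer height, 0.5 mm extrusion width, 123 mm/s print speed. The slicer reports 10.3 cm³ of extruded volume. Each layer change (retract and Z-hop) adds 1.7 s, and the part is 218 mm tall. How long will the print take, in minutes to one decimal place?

32.0 minutes

Bead cross-section = 0.28 × 0.5, so 0.14 mm².
Total extruded path = 10300/0.14 = 73571.4 mm.
Print-move time: 73571.4 / 123 → 598.1 s.
Layers = ⌈218/0.28⌉ = 779.
Z-hop total = 779 × 1.7 = 1324.3 s.
Altogether 598.1 + 1324.3 = 1922.4 s, i.e. 32.0 minutes.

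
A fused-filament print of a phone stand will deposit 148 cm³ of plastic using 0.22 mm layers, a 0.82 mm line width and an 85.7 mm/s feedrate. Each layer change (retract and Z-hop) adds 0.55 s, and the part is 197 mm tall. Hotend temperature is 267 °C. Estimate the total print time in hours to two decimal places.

Extrusion cross-section: 0.22 × 0.82 → 0.1804 mm².
Total extruded path = 148000/0.1804 = 820399.1 mm.
Time extruding = 820399.1 / 85.7 = 9572.9 s.
Layer count = ceil(197 / 0.22) = 896.
Non-print overhead = 896 × 0.55, so 492.8 s.
Altogether 9572.9 + 492.8 = 10065.7 s, i.e. 2.80 hours.

2.80 hours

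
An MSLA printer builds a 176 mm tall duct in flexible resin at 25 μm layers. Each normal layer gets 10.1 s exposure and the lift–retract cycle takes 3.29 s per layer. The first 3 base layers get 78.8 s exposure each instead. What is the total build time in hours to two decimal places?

26.24 hours

Layer count = ceil(176 / 0.025) = 7040.
Bottom layers: 3 × (78.8 + 3.29) → 246.27 s.
Remaining layers = 7037 × (10.1 + 3.29), so 94225.43 s.
Total = 246.27 + 94225.43 = 94471.7 s = 26.24 hours.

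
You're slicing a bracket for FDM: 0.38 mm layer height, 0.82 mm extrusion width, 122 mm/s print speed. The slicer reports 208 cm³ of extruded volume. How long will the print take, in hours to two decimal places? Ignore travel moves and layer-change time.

Extrusion cross-section: 0.38 × 0.82 → 0.3116 mm².
Toolpath length = 208 cm³ / 0.3116 mm² = 208000 / 0.3116 = 667522.5 mm.
Extrusion time = 667522.5 / 122, so 5471.5 s.
That's 5471.5 s → 1.52 hours.

1.52 hours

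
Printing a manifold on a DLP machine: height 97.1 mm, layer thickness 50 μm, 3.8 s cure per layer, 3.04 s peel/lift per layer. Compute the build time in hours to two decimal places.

3.69 hours

Layer count = ceil(97.1 / 0.05) = 1942.
Per-layer time = 3.8 + 3.04, so 6.84 s.
Total = 1942 × 6.84 = 13283.28 s = 3.69 hours.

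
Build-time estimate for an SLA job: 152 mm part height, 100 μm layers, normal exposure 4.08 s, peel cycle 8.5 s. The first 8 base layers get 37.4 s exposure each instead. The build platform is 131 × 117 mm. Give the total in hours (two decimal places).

5.39 hours

Layers = ⌈152/0.1⌉ = 1520.
Base layers = 8 × (37.4 + 8.5) = 367.2 s.
Regular layers: 1512 × (4.08 + 8.5) → 19020.96 s.
Total = 367.2 + 19020.96 = 19388.16 s = 5.39 hours.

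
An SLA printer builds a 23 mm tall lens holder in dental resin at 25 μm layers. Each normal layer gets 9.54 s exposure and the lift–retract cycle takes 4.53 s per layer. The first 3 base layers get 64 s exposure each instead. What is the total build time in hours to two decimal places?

3.64 hours

Number of layers: 23 / 0.025 → 920 (rounded up).
Bottom layers = 3 × (64 + 4.53), so 205.59 s.
Regular layers = 917 × (9.54 + 4.53), so 12902.19 s.
Total = 205.59 + 12902.19 = 13107.78 s = 3.64 hours.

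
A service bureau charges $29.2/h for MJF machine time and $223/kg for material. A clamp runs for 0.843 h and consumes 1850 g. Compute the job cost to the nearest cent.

$437.17

Machine cost: 29.2 × 0.843 → $24.6156.
Material cost: 223 × 1850/1000 → $412.55.
Total = 24.6156 + 412.55 = 437.1656 ≈ $437.17.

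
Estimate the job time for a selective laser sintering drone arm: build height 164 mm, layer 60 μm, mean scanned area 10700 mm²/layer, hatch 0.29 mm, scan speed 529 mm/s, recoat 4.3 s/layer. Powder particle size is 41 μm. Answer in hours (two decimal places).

Number of layers: 164 / 0.06 → 2734 (rounded up).
Hatch length per layer = 10700 / 0.29 = 36896.6 mm.
Per-layer scan time = 36896.6 / 529 = 69.7478 s.
Layer cycle = 69.7478 + 4.3, so 74.0478 s.
Build time = 2734 × 74.0478 = 202446.6852 s = 56.24 hours.

56.24 hours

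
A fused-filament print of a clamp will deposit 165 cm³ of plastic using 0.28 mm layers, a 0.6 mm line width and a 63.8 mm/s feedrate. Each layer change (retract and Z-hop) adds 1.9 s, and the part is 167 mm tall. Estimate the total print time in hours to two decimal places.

4.59 hours

Bead cross-section = 0.28 × 0.6 = 0.168 mm².
Path length: 165000 mm³ / 0.168 mm² → 982142.9 mm.
Time extruding: 982142.9 / 63.8 → 15394.1 s.
Layers = ⌈167/0.28⌉ = 597.
Layer-change overhead = 597 × 1.9 = 1134.3 s.
Total = 15394.1 + 1134.3 = 16528.4 s = 4.59 hours.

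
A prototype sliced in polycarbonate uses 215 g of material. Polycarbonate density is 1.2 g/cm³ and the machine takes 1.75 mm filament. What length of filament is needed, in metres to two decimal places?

Extruded volume: 215/1.2 = 179.1667 cm³ (179166.7 mm³).
Cross-section of 1.75 mm filament: π·(1.75/2)² = 2.4053 mm².
Length = 179166.7 / 2.4053 = 74488.3 mm = 74.49 m.

74.49 m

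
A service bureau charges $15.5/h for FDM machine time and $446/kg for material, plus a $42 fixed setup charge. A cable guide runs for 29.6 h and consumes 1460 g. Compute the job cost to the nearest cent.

$1151.96

Machine-time cost: 15.5 × 29.6 → $458.80.
Material charge = 446 × 1460/1000 = $651.16.
Total = 458.80 + 651.16 + 42 = $1151.96.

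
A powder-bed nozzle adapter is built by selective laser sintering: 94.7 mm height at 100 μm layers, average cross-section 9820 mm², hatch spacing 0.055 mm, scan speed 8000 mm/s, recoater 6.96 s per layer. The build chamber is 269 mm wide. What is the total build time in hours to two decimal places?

Layer count = ceil(94.7 / 0.1) = 947.
Scan path per layer = 9820 / 0.055 = 178545.5 mm.
Laser time per layer = 178545.5 / 8000, so 22.3182 s.
Layer cycle: 22.3182 + 6.96 → 29.2782 s.
947 layers × 29.2782 s/layer = 27726.4554 s, i.e. 7.70 hours.

7.70 hours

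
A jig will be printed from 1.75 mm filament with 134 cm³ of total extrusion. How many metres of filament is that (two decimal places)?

55.71 m

A = π r² = π × 0.875² = 2.4053 mm².
Length = 134 cm³ / 2.4053 mm² = 134000 / 2.4053 = 55710.31 mm = 55.71 m.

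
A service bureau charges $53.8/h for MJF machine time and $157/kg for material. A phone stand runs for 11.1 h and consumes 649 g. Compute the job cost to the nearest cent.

Time charge: 53.8 × 11.1 → $597.18.
Material cost: 157 × 649/1000 → $101.893.
Total = 597.18 + 101.893 = 699.073 ≈ $699.07.

$699.07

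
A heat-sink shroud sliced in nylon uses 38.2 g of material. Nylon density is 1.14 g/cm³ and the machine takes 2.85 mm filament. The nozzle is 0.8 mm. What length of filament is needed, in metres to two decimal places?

5.25 m

Extruded volume: 38.2/1.14 = 33.5088 cm³ (33508.8 mm³).
A = π r² = π × 1.425² = 6.3794 mm².
Length = 33508.8 / 6.3794 = 5252.66 mm = 5.25 m.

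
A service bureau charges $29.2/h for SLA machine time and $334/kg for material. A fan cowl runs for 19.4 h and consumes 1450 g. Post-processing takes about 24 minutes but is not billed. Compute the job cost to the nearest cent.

$1050.78

Machine cost = 29.2 × 19.4 = $566.48.
Feedstock cost = 334 × 1450/1000 = $484.30.
Total = 566.48 + 484.30 = $1050.78.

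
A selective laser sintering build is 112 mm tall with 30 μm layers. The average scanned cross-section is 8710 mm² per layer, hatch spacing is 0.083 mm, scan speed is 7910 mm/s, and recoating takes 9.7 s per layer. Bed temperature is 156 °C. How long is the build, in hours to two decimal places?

Number of layers: 112 / 0.03 → 3734 (rounded up).
Per-layer scan distance: 8710 / 0.083 → 104939.8 mm.
Scan time per layer = 104939.8 / 7910, so 13.2667 s.
Per-layer time = 13.2667 + 9.7, so 22.9667 s.
Build time = 3734 × 22.9667 = 85757.6578 s = 23.82 hours.

23.82 hours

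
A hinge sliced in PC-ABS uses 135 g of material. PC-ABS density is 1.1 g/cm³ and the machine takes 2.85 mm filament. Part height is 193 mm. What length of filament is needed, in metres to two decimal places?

19.24 m

Extruded volume: 135/1.1 = 122.7273 cm³ (122727.3 mm³).
A = π r² = π × 1.425² = 6.3794 mm².
L = V/A = 122727.3/6.3794 = 19238.06 mm → 19.24 m.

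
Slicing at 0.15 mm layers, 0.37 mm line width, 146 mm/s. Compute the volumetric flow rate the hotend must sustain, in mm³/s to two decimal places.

8.10

A: 0.15 × 0.37 → 0.0555 mm².
Volumetric flow = 146 × 0.0555 = 8.10 mm³/s.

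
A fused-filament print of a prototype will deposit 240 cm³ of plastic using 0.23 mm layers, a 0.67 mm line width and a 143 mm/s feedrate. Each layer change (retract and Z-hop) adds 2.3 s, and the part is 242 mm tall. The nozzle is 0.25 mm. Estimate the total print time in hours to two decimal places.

3.70 hours

Extrusion cross-section = 0.23 × 0.67, so 0.1541 mm².
Total extruded path = 240000/0.1541 = 1557430.2 mm.
Time extruding: 1557430.2 / 143 → 10891.1 s.
Layer count = ceil(242 / 0.23) = 1053.
Layer-change overhead = 1053 × 2.3 = 2421.9 s.
Altogether 10891.1 + 2421.9 = 13313 s, i.e. 3.70 hours.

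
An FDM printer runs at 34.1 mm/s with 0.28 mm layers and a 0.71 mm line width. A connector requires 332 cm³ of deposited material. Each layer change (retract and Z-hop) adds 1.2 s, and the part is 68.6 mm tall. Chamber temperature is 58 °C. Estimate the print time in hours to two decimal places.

Bead cross-section = 0.28 × 0.71 = 0.1988 mm².
Toolpath length = 332 cm³ / 0.1988 mm² = 332000 / 0.1988 = 1670020.1 mm.
Print-move time = 1670020.1 / 34.1 = 48974.2 s.
Number of layers: 68.6 / 0.28 → 245 (rounded up).
Non-print overhead = 245 × 1.2 = 294 s.
Altogether 48974.2 + 294 = 49268.2 s, i.e. 13.69 hours.

13.69 hours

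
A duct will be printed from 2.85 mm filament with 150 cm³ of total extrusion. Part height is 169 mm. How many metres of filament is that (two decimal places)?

Filament cross-section = π × (2.85/2)² = 6.3794 mm².
L = 150000 mm³ / 6.3794 mm² = 23513.18 mm, i.e. 23.51 m.

23.51 m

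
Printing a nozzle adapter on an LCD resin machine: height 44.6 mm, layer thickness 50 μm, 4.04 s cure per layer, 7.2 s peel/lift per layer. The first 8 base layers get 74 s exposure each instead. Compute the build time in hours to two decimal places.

2.94 hours

Layers = ⌈44.6/0.05⌉ = 892.
Base layers = 8 × (74 + 7.2) = 649.6 s.
Remaining layers = 884 × (4.04 + 7.2) = 9936.16 s.
Sum: 649.6 + 9936.16 = 10585.76 s → 2.94 hours.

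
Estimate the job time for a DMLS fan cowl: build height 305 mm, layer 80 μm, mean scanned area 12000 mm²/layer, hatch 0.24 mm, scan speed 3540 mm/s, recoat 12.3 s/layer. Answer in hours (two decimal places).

Layers = ⌈305/0.08⌉ = 3813.
Scan path per layer = 12000 / 0.24, so 50000 mm.
Scan time per layer: 50000 / 3540 → 14.1243 s.
Per-layer time = 14.1243 + 12.3, so 26.4243 s.
Build time = 3813 × 26.4243 = 100755.8559 s = 27.99 hours.

27.99 hours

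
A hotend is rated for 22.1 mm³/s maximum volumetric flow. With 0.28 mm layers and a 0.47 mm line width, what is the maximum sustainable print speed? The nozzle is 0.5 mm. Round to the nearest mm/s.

168 mm/s

A = 0.28 × 0.47 = 0.1316 mm².
v_max = Q/A = 22.1/0.1316 = 167.93 mm/s → 168 mm/s.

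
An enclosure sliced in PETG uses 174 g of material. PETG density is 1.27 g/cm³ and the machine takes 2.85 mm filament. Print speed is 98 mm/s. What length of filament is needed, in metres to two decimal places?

21.48 m

Extruded volume: 174/1.27 = 137.0079 cm³ (137007.9 mm³).
Cross-section of 2.85 mm filament: π·(2.85/2)² = 6.3794 mm².
Length = 137007.9 / 6.3794 = 21476.61 mm = 21.48 m.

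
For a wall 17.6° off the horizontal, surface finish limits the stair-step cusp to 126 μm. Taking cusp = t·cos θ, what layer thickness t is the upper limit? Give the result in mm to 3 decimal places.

t = h_c / cos θ = 0.126 / 0.9532 = 0.132 mm.

0.132 mm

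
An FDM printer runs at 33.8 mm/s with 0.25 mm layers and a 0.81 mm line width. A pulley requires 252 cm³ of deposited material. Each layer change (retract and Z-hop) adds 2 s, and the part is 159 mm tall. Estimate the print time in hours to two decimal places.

10.58 hours

Bead cross-section: 0.25 × 0.81 → 0.2025 mm².
Path length: 252000 mm³ / 0.2025 mm² → 1244444.4 mm.
Extrusion time: 1244444.4 / 33.8 → 36817.9 s.
Layers = ⌈159/0.25⌉ = 636.
Layer-change overhead: 636 × 2 → 1272 s.
Total = 36817.9 + 1272 = 38089.9 s = 10.58 hours.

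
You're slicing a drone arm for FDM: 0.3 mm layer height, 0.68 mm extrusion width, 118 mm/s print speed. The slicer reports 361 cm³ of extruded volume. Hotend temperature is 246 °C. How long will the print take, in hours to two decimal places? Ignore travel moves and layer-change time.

Extrusion cross-section: 0.3 × 0.68 → 0.204 mm².
Toolpath length = 361 cm³ / 0.204 mm² = 361000 / 0.204 = 1769607.8 mm.
Print-move time = 1769607.8 / 118 = 14996.7 s.
14996.7 s = 4.17 hours.

4.17 hours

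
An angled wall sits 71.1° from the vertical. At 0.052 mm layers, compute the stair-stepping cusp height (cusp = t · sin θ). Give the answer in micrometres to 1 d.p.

49.2 μm

Cusp = layer height × sin(71.1°) = 0.052 × 0.9461 = 0.049197 mm = 49.2 μm.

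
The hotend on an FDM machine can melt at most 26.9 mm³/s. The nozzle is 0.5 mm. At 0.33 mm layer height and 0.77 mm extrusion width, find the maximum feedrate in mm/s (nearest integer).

A = 0.33 × 0.77, so 0.2541 mm².
v_max = Q/A = 26.9/0.2541 = 105.86 mm/s → 106 mm/s.

106 mm/s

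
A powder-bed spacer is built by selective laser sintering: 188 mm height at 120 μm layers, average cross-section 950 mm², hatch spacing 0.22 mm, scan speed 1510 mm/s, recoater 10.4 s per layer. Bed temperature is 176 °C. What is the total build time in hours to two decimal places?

Layers = ⌈188/0.12⌉ = 1567.
Per-layer scan distance: 950 / 0.22 → 4318.2 mm.
Laser time per layer = 4318.2 / 1510 = 2.8597 s.
Per-layer time = 2.8597 + 10.4, so 13.2597 s.
Total: 1567 × 13.2597 s = 20777.9499 s → 5.77 hours.

5.77 hours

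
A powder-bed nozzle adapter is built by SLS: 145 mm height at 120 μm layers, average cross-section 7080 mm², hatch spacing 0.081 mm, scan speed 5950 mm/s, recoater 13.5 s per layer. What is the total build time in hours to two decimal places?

9.47 hours

Layer count = ceil(145 / 0.12) = 1209.
Per-layer scan distance = 7080 / 0.081 = 87407.4 mm.
Laser time per layer = 87407.4 / 5950 = 14.6903 s.
Layer cycle: 14.6903 + 13.5 → 28.1903 s.
Build time = 1209 × 28.1903 = 34082.0727 s = 9.47 hours.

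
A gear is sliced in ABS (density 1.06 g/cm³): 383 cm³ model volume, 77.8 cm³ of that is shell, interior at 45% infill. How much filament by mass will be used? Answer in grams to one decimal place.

228.0 g

Infill region = 383 − 77.8 = 305.2 cm³.
Infill volume = 0.45 × 305.2 = 137.34 cm³.
Total extruded: 77.8 + 137.34 → 215.14 cm³.
Mass = 215.14 × 1.06 = 228.0484 g.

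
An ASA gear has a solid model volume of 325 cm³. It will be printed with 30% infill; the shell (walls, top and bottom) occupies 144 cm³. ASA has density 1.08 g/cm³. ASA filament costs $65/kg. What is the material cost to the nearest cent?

Infill region = 325 − 144 = 181 cm³.
Infill deposited = 0.30 × 181, so 54.3 cm³.
Total printed volume = 144 + 54.3 = 198.3 cm³.
Mass: 198.3 × 1.08 → 214.164 g.
At $65/kg: 214.164/1000 × 65 = $13.92.

$13.92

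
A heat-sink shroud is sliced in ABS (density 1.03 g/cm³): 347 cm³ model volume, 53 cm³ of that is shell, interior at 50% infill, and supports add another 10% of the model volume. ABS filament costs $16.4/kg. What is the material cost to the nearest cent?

$3.96

Infill region: 347 − 53 → 294 cm³.
Deposited infill: 0.50 × 294 → 147 cm³.
Support = 0.10 × 347 = 34.7 cm³.
Total printed volume: 53 + 147 + 34.7 → 234.7 cm³.
Mass: 234.7 × 1.03 → 241.741 g.
At $16.4/kg: 241.741/1000 × 16.4 = $3.96.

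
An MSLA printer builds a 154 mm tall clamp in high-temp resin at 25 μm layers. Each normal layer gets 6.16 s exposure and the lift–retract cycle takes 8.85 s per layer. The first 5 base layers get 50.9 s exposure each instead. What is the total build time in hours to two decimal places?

25.75 hours

Layers = ⌈154/0.025⌉ = 6160.
Burn-in layers = 5 × (50.9 + 8.85) = 298.75 s.
Regular layers: 6155 × (6.16 + 8.85) → 92386.55 s.
Sum: 298.75 + 92386.55 = 92685.3 s → 25.75 hours.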